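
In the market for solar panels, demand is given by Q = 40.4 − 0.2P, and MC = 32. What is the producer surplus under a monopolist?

Inverting demand: P = 202 − 5Q.
A monopolist chooses Q where MR = MC. MR = 202 − 10Q; setting this equal to 32 gives Q = 17 and P = 117.
PS = (117 − 32)·17 = 1445.

PS = 1445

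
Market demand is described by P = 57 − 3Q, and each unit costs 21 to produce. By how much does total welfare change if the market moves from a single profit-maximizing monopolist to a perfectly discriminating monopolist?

Total welfare rises by 54

The monopolist equates marginal revenue to marginal cost: 57 − 6Q = 21, so Q = 6. From demand, P = 39.
CS = ½·(57 − 39)·6 = 54; PS = (39 − 21)·6 = 108; TS = 162.
A perfectly discriminating monopolist sells every unit with P(Q) ≥ MC(Q), so output equals the competitive quantity Q = 12. Each buyer pays their reservation price, so CS = 0 and the firm captures all surplus.
TS = 216 (equal to competitive TS).
Change in total welfare: 216 − 162 = 54.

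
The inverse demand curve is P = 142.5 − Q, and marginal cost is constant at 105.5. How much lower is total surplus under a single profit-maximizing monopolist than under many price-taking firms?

Competitive firms price at marginal cost: P = 105.5, giving Q = 37.
CS = ½·(142.5 − 105.5)·37 = 684.5; PS = (105.5 − 105.5)·37 = 0; TS = 684.5.
The monopolist equates marginal revenue to marginal cost: 142.5 − 2Q = 105.5, so Q = 18.5. From demand, P = 124.
CS = ½·(142.5 − 124)·18.5 = 171.125; PS = (124 − 105.5)·18.5 = 342.25; TS = 513.375.
Change in total surplus: 513.375 − 684.5 = −171.125.

TS falls by 171.125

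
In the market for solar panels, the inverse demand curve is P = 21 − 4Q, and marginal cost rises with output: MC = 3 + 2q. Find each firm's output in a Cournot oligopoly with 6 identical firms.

Cournot with 6 identical firms: the symmetric best-response condition is 21 − 28q = 3 + 2q. Each firm produces q = 0.6, total output Q = 3.6, price P = 6.6.

q_i = 0.6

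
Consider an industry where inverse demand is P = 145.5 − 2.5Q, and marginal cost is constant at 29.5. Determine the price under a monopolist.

The monopolist equates marginal revenue to marginal cost: 145.5 − 5Q = 29.5, so Q = 23.2. From demand, P = 87.5.

P = 87.5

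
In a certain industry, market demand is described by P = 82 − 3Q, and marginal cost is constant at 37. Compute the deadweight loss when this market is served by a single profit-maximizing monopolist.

Perfect competition: P = MC = 37, so 82 − 3Q = 37 and Q = 15.
The monopolist equates marginal revenue to marginal cost: 82 − 6Q = 37, so Q = 7.5. From demand, P = 59.5.
DWL is the triangle between Q = 7.5 and Q = 15: ½·(15 − 7.5)·(59.5 − 37) = 84.375.

DWL = 84.375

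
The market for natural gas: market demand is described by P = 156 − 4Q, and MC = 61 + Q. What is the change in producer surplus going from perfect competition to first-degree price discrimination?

Competitive equilibrium sets price equal to marginal cost: 156 − 4Q = 61 + Q, so Q = 19 and P = 80.
PS = P·Q − VC(Q) = 80·19 − (61·19 + ½·1·19²) = 180.5.
Under first-degree price discrimination the firm charges each unit its demand price and produces up to where P = MC, i.e. Q = 19. Consumer surplus is zero; producer surplus equals total surplus.
PS = ½·(156 − 61)·19 = 902.5.
Change in producer surplus: 902.5 − 180.5 = 722.

Producer surplus rises by 722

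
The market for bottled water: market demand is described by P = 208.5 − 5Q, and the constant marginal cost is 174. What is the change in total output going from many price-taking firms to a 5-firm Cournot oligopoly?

Competitive firms price at marginal cost: P = 174, giving Q = 6.9.
In a 5-firm Cournot equilibrium, symmetry and the first-order condition give q = (208.5 − 174)/(30) = 1.15. So Q = 5.75 and P = 179.75.
Change in total output: 5.75 − 6.9 = −1.15.

Q falls by 1.15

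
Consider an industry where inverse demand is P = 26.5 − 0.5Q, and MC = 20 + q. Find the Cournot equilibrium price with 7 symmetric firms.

P = 21.95

Cournot with 7 identical firms: the symmetric best-response condition is 26.5 − 4q = 20 + q. Each firm produces q = 1.3, total output Q = 9.1, price P = 21.95.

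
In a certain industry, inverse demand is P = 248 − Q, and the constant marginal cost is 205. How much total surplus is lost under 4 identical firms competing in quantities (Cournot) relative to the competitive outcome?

Competitive firms price at marginal cost: P = 205, giving Q = 43.
With 4 symmetric Cournot firms, each firm's FOC gives 248 − 5q = 205, so q = 8.6, Q = 4·8.6 = 34.4, and P = 213.6.
DWL is the triangle between Q = 34.4 and Q = 43: ½·(43 − 34.4)·(213.6 − 205) = 36.98.

DWL = 36.98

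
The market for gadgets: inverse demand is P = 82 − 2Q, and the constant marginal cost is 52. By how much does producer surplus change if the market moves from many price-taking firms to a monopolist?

PS rises by 112.5

Perfect competition: P = MC = 52, so 82 − 2Q = 52 and Q = 15.
PS = (52 − 52)·15 = 0.
Monopoly sets MR = MC: 82 − 4Q = 52 ⇒ Q = 7.5, P = 82 − 2·7.5 = 67.
PS = (67 − 52)·7.5 = 112.5.
Change in producer surplus: 112.5 − 0 = 112.5.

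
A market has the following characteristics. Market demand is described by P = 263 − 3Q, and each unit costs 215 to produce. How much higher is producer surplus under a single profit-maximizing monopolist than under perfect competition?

Producer surplus rises by 192

Competitive firms price at marginal cost: P = 215, giving Q = 16.
PS = (215 − 215)·16 = 0.
Monopoly sets MR = MC: 263 − 6Q = 215 ⇒ Q = 8, P = 263 − 3·8 = 239.
PS = (239 − 215)·8 = 192.
Change in producer surplus: 192 − 0 = 192.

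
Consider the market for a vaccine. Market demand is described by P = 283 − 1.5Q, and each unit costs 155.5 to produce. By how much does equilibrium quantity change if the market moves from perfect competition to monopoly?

Under competition P = MC = 155.5, so Q = (283 − 155.5)/1.5 = 85.
The monopolist equates marginal revenue to marginal cost: 283 − 3Q = 155.5, so Q = 42.5. From demand, P = 219.25.
Change in equilibrium quantity: 42.5 − 85 = −42.5.

Q falls by 42.5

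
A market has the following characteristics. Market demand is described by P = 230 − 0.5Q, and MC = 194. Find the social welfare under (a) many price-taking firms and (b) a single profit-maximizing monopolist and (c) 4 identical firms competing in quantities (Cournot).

Perfect competition: P = MC = 194, so 230 − 0.5Q = 194 and Q = 72.
CS = ½·(230 − 194)·72 = 1296; PS = (194 − 194)·72 = 0; TS = 1296.
Monopoly sets MR = MC: 230 − Q = 194 ⇒ Q = 36, P = 230 − 0.5·36 = 212.
CS = ½·(230 − 212)·36 = 324; PS = (212 − 194)·36 = 648; TS = 972.
Cournot with 4 identical firms: the symmetric best-response condition is 230 − 2.5q = 194. Each firm produces q = 14.4, total output Q = 57.6, price P = 201.2.
CS = ½·(230 − 201.2)·57.6 = 829.44; PS = (201.2 − 194)·57.6 = 414.72; TS = 1244.16.

Competition: TS = 1296; Monopoly: TS = 972; Cournot: TS = 1244.16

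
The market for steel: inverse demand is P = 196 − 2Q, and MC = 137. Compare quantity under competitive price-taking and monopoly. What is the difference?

Competitive firms price at marginal cost: P = 137, giving Q = 29.5.
The monopolist equates marginal revenue to marginal cost: 196 − 4Q = 137, so Q = 14.75. From demand, P = 166.5.
Change in quantity: 14.75 − 29.5 = −14.75.

Quantity falls by 14.75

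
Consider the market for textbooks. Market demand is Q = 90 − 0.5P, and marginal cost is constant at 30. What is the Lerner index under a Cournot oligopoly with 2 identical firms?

Inverting demand: P = 180 − 2Q.
In a 2-firm Cournot equilibrium, symmetry and the first-order condition give q = (180 − 30)/(6) = 25. So Q = 50 and P = 80.
Lerner index = (P − MC)/P = (80 − 30)/80 = 0.625.

Lerner index = 0.625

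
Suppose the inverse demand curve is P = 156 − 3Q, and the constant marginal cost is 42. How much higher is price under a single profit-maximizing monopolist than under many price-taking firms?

Competitive firms price at marginal cost: P = 42, giving Q = 38.
Monopoly sets MR = MC: 156 − 6Q = 42 ⇒ Q = 19, P = 156 − 3·19 = 99.
Change in price: 99 − 42 = 57.

P rises by 57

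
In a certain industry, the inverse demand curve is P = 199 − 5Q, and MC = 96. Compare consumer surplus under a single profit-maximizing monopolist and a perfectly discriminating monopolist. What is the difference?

A monopolist chooses Q where MR = MC. MR = 199 − 10Q; setting this equal to 96 gives Q = 10.3 and P = 147.5.
CS = ½·(199 − 147.5)·10.3 = 265.225.
With perfect price discrimination, output is the efficient level Q = 20.6 (where demand meets MC), but every buyer pays their willingness to pay: CS = 0 and PS = total surplus.
CS = 0.
Change in consumer surplus: 0 − 265.225 = −265.225.

CS falls by 265.225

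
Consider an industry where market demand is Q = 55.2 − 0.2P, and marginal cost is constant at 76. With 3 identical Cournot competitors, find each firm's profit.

π_i = 500

Inverting demand: P = 276 − 5Q.
Cournot with 3 identical firms: the symmetric best-response condition is 276 − 20q = 76. Each firm produces q = 10, total output Q = 30, price P = 126.
Each firm's profit = (126 − 76)·10 = 500.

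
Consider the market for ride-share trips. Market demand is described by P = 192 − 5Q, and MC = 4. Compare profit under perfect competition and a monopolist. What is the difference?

Competitive firms price at marginal cost: P = 4, giving Q = 37.6.
Profit = (4 − 4)·37.6 = 0.
A monopolist chooses Q where MR = MC. MR = 192 − 10Q; setting this equal to 4 gives Q = 18.8 and P = 98.
Profit = (98 − 4)·18.8 = 1767.2.
Change in profit: 1767.2 − 0 = 1767.2.

Profit rises by 1767.2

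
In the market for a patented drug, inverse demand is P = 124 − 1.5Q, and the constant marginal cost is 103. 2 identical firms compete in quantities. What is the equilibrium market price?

In a 2-firm Cournot equilibrium, symmetry and the first-order condition give q = (124 − 103)/(4.5) = 14/3. So Q = 28/3 and P = 110.

P = 110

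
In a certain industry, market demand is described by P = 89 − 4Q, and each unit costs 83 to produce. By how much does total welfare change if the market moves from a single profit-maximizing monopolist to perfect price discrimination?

The monopolist equates marginal revenue to marginal cost: 89 − 8Q = 83, so Q = 0.75. From demand, P = 86.
CS = ½·(89 − 86)·0.75 = 1.125; PS = (86 − 83)·0.75 = 2.25; TS = 3.375.
With perfect price discrimination, output is the efficient level Q = 1.5 (where demand meets MC), but every buyer pays their willingness to pay: CS = 0 and PS = total surplus.
TS = 4.5 (equal to competitive TS).
Change in total welfare: 4.5 − 3.375 = 1.125.

Total welfare rises by 1.125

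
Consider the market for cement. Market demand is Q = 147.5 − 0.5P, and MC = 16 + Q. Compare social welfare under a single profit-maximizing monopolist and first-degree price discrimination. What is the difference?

Inverting demand: P = 295 − 2Q.
Monopoly sets MR = MC: 295 − 4Q = 16 + Q ⇒ Q = 55.8, P = 295 − 2·55.8 = 183.4.
CS = ½·(295 − 183.4)·55.8 = 3113.64; PS = (183.4·55.8 − 16·55.8 − ½·1·55.8²) = 7784.1; TS = 10897.74.
Under first-degree price discrimination the firm charges each unit its demand price and produces up to where P = MC, i.e. Q = 93. Consumer surplus is zero; producer surplus equals total surplus.
TS = 12973.5 (equal to competitive TS).
Change in social welfare: 12973.5 − 10897.74 = 2075.76.

Social welfare rises by 2075.76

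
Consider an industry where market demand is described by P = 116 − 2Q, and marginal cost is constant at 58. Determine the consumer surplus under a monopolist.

Monopoly sets MR = MC: 116 − 4Q = 58 ⇒ Q = 14.5, P = 116 − 2·14.5 = 87.
CS = ½·(116 − 87)·14.5 = 210.25.

CS = 210.25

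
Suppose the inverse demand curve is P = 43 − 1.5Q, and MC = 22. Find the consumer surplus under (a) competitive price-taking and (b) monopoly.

Perfect competition: P = MC = 22, so 43 − 1.5Q = 22 and Q = 14.
CS = ½·(43 − 22)·14 = 147.
The monopolist equates marginal revenue to marginal cost: 43 − 3Q = 22, so Q = 7. From demand, P = 32.5.
CS = ½·(43 − 32.5)·7 = 36.75.

Competition: CS = 147; Monopoly: CS = 36.75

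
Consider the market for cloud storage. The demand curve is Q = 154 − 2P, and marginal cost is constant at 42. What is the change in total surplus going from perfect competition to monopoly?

Total surplus falls by 306.25

Inverting demand: P = 77 − 0.5Q.
Perfect competition: P = MC = 42, so 77 − 0.5Q = 42 and Q = 70.
CS = ½·(77 − 42)·70 = 1225; PS = (42 − 42)·70 = 0; TS = 1225.
A monopolist chooses Q where MR = MC. MR = 77 − Q; setting this equal to 42 gives Q = 35 and P = 59.5.
CS = ½·(77 − 59.5)·35 = 306.25; PS = (59.5 − 42)·35 = 612.5; TS = 918.75.
Change in total surplus: 918.75 − 1225 = −306.25.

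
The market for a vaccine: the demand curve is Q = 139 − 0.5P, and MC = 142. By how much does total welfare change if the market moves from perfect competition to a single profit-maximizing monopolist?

Inverting demand: P = 278 − 2Q.
Under competition P = MC = 142, so Q = (278 − 142)/2 = 68.
CS = ½·(278 − 142)·68 = 4624; PS = (142 − 142)·68 = 0; TS = 4624.
A monopolist chooses Q where MR = MC. MR = 278 − 4Q; setting this equal to 142 gives Q = 34 and P = 210.
CS = ½·(278 − 210)·34 = 1156; PS = (210 − 142)·34 = 2312; TS = 3468.
Change in total welfare: 3468 − 4624 = −1156.

TS falls by 1156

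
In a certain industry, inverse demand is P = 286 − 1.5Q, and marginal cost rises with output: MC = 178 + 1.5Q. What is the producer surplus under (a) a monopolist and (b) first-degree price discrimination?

Monopoly: PS = 1296; Perfect PD: PS = 1944

Monopoly sets MR = MC: 286 − 3Q = 178 + 1.5Q ⇒ Q = 24, P = 286 − 1.5·24 = 250.
PS = P·Q − VC(Q) = 250·24 − (178·24 + ½·1.5·24²) = 1296.
A perfectly discriminating monopolist sells every unit with P(Q) ≥ MC(Q), so output equals the competitive quantity Q = 36. Each buyer pays their reservation price, so CS = 0 and the firm captures all surplus.
PS = ½·(286 − 178)·36 = 1944.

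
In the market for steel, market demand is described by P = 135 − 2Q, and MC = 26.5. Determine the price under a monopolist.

P = 80.75

The monopolist equates marginal revenue to marginal cost: 135 − 4Q = 26.5, so Q = 27.125. From demand, P = 80.75.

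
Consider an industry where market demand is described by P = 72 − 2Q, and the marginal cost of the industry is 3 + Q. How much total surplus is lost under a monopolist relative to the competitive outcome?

Under competition P = MC: 72 − 2Q = 3 + Q ⇒ Q = 23, P = 26.
Monopoly sets MR = MC: 72 − 4Q = 3 + Q ⇒ Q = 13.8, P = 72 − 2·13.8 = 44.4.
CS = ½·(72 − 26)·23 = 529; PS = (26·23 − 3·23 − ½·1·23²) = 264.5; TS = 793.5.
CS = ½·(72 − 44.4)·13.8 = 190.44; PS = (44.4·13.8 − 3·13.8 − ½·1·13.8²) = 476.1; TS = 666.54.
DWL = 793.5 − 666.54 = 126.96.

DWL = 126.96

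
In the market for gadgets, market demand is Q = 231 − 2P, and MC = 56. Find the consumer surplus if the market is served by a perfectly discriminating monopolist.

Inverting demand: P = 115.5 − 0.5Q.
Under first-degree price discrimination the firm charges each unit its demand price and produces up to where P = MC, i.e. Q = 119. Consumer surplus is zero; producer surplus equals total surplus.
CS = 0.

CS = 0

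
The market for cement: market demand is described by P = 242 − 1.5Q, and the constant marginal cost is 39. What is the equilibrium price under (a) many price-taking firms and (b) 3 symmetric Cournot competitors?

Competition: P = 39; Cournot: P = 89.75

Under competition P = MC = 39, so Q = (242 − 39)/1.5 = 406/3.
In a 3-firm Cournot equilibrium, symmetry and the first-order condition give q = (242 − 39)/(6) = 203/6. So Q = 101.5 and P = 89.75.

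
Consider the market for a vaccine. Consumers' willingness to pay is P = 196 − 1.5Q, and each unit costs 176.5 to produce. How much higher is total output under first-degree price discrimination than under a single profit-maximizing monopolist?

Total output rises by 6.5

A monopolist chooses Q where MR = MC. MR = 196 − 3Q; setting this equal to 176.5 gives Q = 6.5 and P = 186.25.
A perfectly discriminating monopolist sells every unit with P(Q) ≥ MC(Q), so output equals the competitive quantity Q = 13. Each buyer pays their reservation price, so CS = 0 and the firm captures all surplus.
Change in total output: 13 − 6.5 = 6.5.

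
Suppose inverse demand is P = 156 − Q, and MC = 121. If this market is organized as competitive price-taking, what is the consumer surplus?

CS = 612.5

Perfect competition: P = MC = 121, so 156 − Q = 121 and Q = 35.
CS = ½·(156 − 121)·35 = 612.5.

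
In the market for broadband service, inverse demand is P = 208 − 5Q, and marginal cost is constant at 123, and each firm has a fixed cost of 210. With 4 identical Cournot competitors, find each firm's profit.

In a 4-firm Cournot equilibrium, symmetry and the first-order condition give q = (208 − 123)/(25) = 3.4. So Q = 13.6 and P = 140.
Each firm's profit = (140 − 123)·3.4 − 210 = −152.2.

π_i = −152.2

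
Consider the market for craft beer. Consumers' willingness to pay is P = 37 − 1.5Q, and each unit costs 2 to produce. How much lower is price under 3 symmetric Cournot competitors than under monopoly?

Monopoly sets MR = MC: 37 − 3Q = 2 ⇒ Q = 35/3, P = 37 − 1.5·35/3 = 19.5.
In a 3-firm Cournot equilibrium, symmetry and the first-order condition give q = (37 − 2)/(6) = 35/6. So Q = 17.5 and P = 10.75.
Change in price: 10.75 − 19.5 = −8.75.

Price falls by 8.75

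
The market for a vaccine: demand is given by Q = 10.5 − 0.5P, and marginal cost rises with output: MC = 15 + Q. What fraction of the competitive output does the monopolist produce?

Q_m/Q_c = 0.6

Inverting demand: P = 21 − 2Q.
Monopoly sets MR = MC: 21 − 4Q = 15 + Q ⇒ Q = 1.2, P = 21 − 2·1.2 = 18.6.
Under competition P = MC: 21 − 2Q = 15 + Q ⇒ Q = 2, P = 17.
Ratio Q_m/Q_c = 1.2/2 = 0.6.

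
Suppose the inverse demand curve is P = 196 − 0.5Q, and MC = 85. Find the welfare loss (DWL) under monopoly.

Perfect competition: P = MC = 85, so 196 − 0.5Q = 85 and Q = 222.
Monopoly sets MR = MC: 196 − Q = 85 ⇒ Q = 111, P = 196 − 0.5·111 = 140.5.
DWL is the triangle between Q = 111 and Q = 222: ½·(222 − 111)·(140.5 − 85) = 3080.25.

DWL = 3080.25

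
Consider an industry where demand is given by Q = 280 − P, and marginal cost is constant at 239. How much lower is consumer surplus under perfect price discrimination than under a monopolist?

Inverting demand: P = 280 − Q.
Monopoly sets MR = MC: 280 − 2Q = 239 ⇒ Q = 20.5, P = 280 − 20.5 = 259.5.
CS = ½·(280 − 259.5)·20.5 = 210.125.
Under first-degree price discrimination the firm charges each unit its demand price and produces up to where P = MC, i.e. Q = 41. Consumer surplus is zero; producer surplus equals total surplus.
CS = 0.
Change in consumer surplus: 0 − 210.125 = −210.125.

Consumer surplus falls by 210.125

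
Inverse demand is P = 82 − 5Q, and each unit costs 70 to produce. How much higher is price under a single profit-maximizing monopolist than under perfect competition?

Under competition P = MC = 70, so Q = (82 − 70)/5 = 2.4.
Monopoly sets MR = MC: 82 − 10Q = 70 ⇒ Q = 1.2, P = 82 − 5·1.2 = 76.
Change in price: 76 − 70 = 6.

P rises by 6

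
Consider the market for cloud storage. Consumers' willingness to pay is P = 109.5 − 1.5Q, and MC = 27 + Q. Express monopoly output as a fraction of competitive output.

Q_m/Q_c = 0.625

A monopolist chooses Q where MR = MC. MR = 109.5 − 3Q; setting this equal to 27 + Q gives Q = 20.625 and P = 1257/16.
Under competition P = MC: 109.5 − 1.5Q = 27 + Q ⇒ Q = 33, P = 60.
Ratio Q_m/Q_c = 20.625/33 = 0.625.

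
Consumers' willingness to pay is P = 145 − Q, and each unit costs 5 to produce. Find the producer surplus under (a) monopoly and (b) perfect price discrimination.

Monopoly: PS = 4900; Perfect PD: PS = 9800

Monopoly sets MR = MC: 145 − 2Q = 5 ⇒ Q = 70, P = 145 − 70 = 75.
PS = (75 − 5)·70 = 4900.
Under first-degree price discrimination the firm charges each unit its demand price and produces up to where P = MC, i.e. Q = 140. Consumer surplus is zero; producer surplus equals total surplus.
PS = ½·(145 − 5)·140 = 9800.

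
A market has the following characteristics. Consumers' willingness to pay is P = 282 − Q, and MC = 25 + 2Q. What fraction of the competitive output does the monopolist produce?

Monopoly sets MR = MC: 282 − 2Q = 25 + 2Q ⇒ Q = 64.25, P = 282 − 64.25 = 217.75.
Competitive equilibrium sets price equal to marginal cost: 282 − Q = 25 + 2Q, so Q = 257/3 and P = 589/3.
Ratio Q_m/Q_c = 64.25/(257/3) = 0.75.

Q_m/Q_c = 0.75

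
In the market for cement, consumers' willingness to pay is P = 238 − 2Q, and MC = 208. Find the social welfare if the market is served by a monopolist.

The monopolist equates marginal revenue to marginal cost: 238 − 4Q = 208, so Q = 7.5. From demand, P = 223.
CS = ½·(238 − 223)·7.5 = 56.25; PS = (223 − 208)·7.5 = 112.5; TS = 168.75.

TS = 168.75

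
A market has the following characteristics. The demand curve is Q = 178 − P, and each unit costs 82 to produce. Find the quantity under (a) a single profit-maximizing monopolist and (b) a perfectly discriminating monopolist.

Inverting demand: P = 178 − Q.
Monopoly sets MR = MC: 178 − 2Q = 82 ⇒ Q = 48, P = 178 − 48 = 130.
With perfect price discrimination, output is the efficient level Q = 96 (where demand meets MC), but every buyer pays their willingness to pay: CS = 0 and PS = total surplus.

Monopoly: Q = 48; Perfect PD: Q = 96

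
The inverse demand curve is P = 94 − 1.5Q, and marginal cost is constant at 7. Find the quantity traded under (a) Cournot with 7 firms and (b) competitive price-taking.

With 7 symmetric Cournot firms, each firm's FOC gives 94 − 12q = 7, so q = 7.25, Q = 7·7.25 = 50.75, and P = 17.875.
Competitive firms price at marginal cost: P = 7, giving Q = 58.

Cournot: Q = 50.75; Competition: Q = 58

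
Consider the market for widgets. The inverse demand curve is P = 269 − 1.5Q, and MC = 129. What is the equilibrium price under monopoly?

P = 199

A monopolist chooses Q where MR = MC. MR = 269 − 3Q; setting this equal to 129 gives Q = 140/3 and P = 199.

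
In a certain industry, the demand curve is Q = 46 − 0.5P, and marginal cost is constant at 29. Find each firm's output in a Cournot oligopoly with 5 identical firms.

Inverting demand: P = 92 − 2Q.
In a 5-firm Cournot equilibrium, symmetry and the first-order condition give q = (92 − 29)/(12) = 5.25. So Q = 26.25 and P = 39.5.

q_i = 5.25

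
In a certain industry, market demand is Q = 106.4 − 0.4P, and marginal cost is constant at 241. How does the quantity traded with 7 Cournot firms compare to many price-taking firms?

Cournot: Q = 8.75; Competition: Q = 10

Inverting demand: P = 266 − 2.5Q.
In a 7-firm Cournot equilibrium, symmetry and the first-order condition give q = (266 − 241)/(20) = 1.25. So Q = 8.75 and P = 244.125.
Competitive firms price at marginal cost: P = 241, giving Q = 10.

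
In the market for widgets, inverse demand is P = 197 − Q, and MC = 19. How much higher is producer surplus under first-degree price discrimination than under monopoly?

A monopolist chooses Q where MR = MC. MR = 197 − 2Q; setting this equal to 19 gives Q = 89 and P = 108.
PS = (108 − 19)·89 = 7921.
Under first-degree price discrimination the firm charges each unit its demand price and produces up to where P = MC, i.e. Q = 178. Consumer surplus is zero; producer surplus equals total surplus.
PS = ½·(197 − 19)·178 = 15842.
Change in producer surplus: 15842 − 7921 = 7921.

PS rises by 7921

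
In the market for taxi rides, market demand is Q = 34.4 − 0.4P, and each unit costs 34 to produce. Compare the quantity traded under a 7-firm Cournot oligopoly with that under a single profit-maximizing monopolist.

Inverting demand: P = 86 − 2.5Q.
In a 7-firm Cournot equilibrium, symmetry and the first-order condition give q = (86 − 34)/(20) = 2.6. So Q = 18.2 and P = 40.5.
The monopolist equates marginal revenue to marginal cost: 86 − 5Q = 34, so Q = 10.4. From demand, P = 60.

Cournot: Q = 18.2; Monopoly: Q = 10.4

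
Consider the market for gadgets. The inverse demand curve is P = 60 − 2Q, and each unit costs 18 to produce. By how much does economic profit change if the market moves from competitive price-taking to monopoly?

Perfect competition: P = MC = 18, so 60 − 2Q = 18 and Q = 21.
Profit = (18 − 18)·21 = 0.
Monopoly sets MR = MC: 60 − 4Q = 18 ⇒ Q = 10.5, P = 60 − 2·10.5 = 39.
Profit = (39 − 18)·10.5 = 220.5.
Change in economic profit: 220.5 − 0 = 220.5.

π rises by 220.5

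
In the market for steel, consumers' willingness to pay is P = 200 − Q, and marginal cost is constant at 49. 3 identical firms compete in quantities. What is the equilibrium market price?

Cournot with 3 identical firms: the symmetric best-response condition is 200 − 4q = 49. Each firm produces q = 37.75, total output Q = 113.25, price P = 86.75.

P = 86.75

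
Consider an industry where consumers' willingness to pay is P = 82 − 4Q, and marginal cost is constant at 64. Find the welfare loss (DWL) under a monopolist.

Perfect competition: P = MC = 64, so 82 − 4Q = 64 and Q = 4.5.
Monopoly sets MR = MC: 82 − 8Q = 64 ⇒ Q = 2.25, P = 82 − 4·2.25 = 73.
DWL is the triangle between Q = 2.25 and Q = 4.5: ½·(4.5 − 2.25)·(73 − 64) = 10.125.

DWL = 10.125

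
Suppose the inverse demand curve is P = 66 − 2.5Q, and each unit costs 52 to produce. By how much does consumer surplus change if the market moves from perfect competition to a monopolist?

Consumer surplus falls by 29.4

Competitive firms price at marginal cost: P = 52, giving Q = 5.6.
CS = ½·(66 − 52)·5.6 = 39.2.
A monopolist chooses Q where MR = MC. MR = 66 − 5Q; setting this equal to 52 gives Q = 2.8 and P = 59.
CS = ½·(66 − 59)·2.8 = 9.8.
Change in consumer surplus: 9.8 − 39.2 = −29.4.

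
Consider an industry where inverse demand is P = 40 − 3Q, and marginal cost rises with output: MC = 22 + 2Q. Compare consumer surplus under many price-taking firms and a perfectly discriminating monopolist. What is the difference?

Competitive equilibrium sets price equal to marginal cost: 40 − 3Q = 22 + 2Q, so Q = 3.6 and P = 29.2.
CS = ½·(40 − 29.2)·3.6 = 19.44.
A perfectly discriminating monopolist sells every unit with P(Q) ≥ MC(Q), so output equals the competitive quantity Q = 3.6. Each buyer pays their reservation price, so CS = 0 and the firm captures all surplus.
CS = 0.
Change in consumer surplus: 0 − 19.44 = −19.44.

CS falls by 19.44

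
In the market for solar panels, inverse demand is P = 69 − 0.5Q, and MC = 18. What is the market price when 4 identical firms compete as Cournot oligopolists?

Cournot with 4 identical firms: the symmetric best-response condition is 69 − 2.5q = 18. Each firm produces q = 20.4, total output Q = 81.6, price P = 28.2.

P = 28.2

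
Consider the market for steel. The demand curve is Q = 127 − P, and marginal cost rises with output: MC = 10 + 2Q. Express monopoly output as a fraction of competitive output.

Inverting demand: P = 127 − Q.
A monopolist chooses Q where MR = MC. MR = 127 − 2Q; setting this equal to 10 + 2Q gives Q = 29.25 and P = 97.75.
Under competition P = MC: 127 − Q = 10 + 2Q ⇒ Q = 39, P = 88.
Ratio Q_m/Q_c = 29.25/39 = 0.75.

Q_m/Q_c = 0.75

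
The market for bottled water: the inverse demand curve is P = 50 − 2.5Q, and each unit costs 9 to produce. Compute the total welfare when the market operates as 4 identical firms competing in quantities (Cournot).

With 4 symmetric Cournot firms, each firm's FOC gives 50 − 12.5q = 9, so q = 3.28, Q = 4·3.28 = 13.12, and P = 17.2.
CS = ½·(50 − 17.2)·13.12 = 215.168; PS = (17.2 − 9)·13.12 = 107.584; TS = 322.752.

TS = 322.752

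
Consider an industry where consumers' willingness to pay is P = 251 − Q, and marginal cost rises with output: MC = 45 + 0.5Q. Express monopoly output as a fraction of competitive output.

The monopolist equates marginal revenue to marginal cost: 251 − 2Q = 45 + 0.5Q, so Q = 82.4. From demand, P = 168.6.
Under competition P = MC: 251 − Q = 45 + 0.5Q ⇒ Q = 412/3, P = 341/3.
Ratio Q_m/Q_c = 82.4/(412/3) = 0.6.

Q_m/Q_c = 0.6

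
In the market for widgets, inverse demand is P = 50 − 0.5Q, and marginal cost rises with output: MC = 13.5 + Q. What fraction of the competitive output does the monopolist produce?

Q_m/Q_c = 0.75

A monopolist chooses Q where MR = MC. MR = 50 − Q; setting this equal to 13.5 + Q gives Q = 18.25 and P = 40.875.
Competitive equilibrium sets price equal to marginal cost: 50 − 0.5Q = 13.5 + Q, so Q = 73/3 and P = 227/6.
Ratio Q_m/Q_c = 18.25/(73/3) = 0.75.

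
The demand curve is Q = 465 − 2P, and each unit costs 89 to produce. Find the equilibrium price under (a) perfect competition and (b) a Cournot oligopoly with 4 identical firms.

Competition: P = 89; Cournot: P = 117.7

Inverting demand: P = 232.5 − 0.5Q.
Under competition P = MC = 89, so Q = (232.5 − 89)/0.5 = 287.
Cournot with 4 identical firms: the symmetric best-response condition is 232.5 − 2.5q = 89. Each firm produces q = 57.4, total output Q = 229.6, price P = 117.7.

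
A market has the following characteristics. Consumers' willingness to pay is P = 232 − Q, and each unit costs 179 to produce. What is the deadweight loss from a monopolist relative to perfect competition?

DWL = 351.125

Under competition P = MC = 179, so Q = (232 − 179)/1 = 53.
Monopoly sets MR = MC: 232 − 2Q = 179 ⇒ Q = 26.5, P = 232 − 26.5 = 205.5.
DWL is the triangle between Q = 26.5 and Q = 53: ½·(53 − 26.5)·(205.5 − 179) = 351.125.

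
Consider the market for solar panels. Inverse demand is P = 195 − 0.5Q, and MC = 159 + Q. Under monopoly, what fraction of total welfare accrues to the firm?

PS/TS = 0.8

A monopolist chooses Q where MR = MC. MR = 195 − Q; setting this equal to 159 + Q gives Q = 18 and P = 186.
CS = ½·(195 − 186)·18 = 81.
PS = P·Q − VC(Q) = 186·18 − (159·18 + ½·1·18²) = 324.
Share captured = PS/TS = 324/405 = 0.8.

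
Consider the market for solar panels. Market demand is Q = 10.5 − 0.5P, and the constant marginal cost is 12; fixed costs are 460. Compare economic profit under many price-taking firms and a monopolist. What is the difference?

Economic profit rises by 10.125

Inverting demand: P = 21 − 2Q.
Under competition P = MC = 12, so Q = (21 − 12)/2 = 4.5.
Profit = (12 − 12)·4.5 − 460 = −460.
The monopolist equates marginal revenue to marginal cost: 21 − 4Q = 12, so Q = 2.25. From demand, P = 16.5.
Profit = (16.5 − 12)·2.25 − 460 = −449.875.
Change in economic profit: −449.875 − −460 = 10.125.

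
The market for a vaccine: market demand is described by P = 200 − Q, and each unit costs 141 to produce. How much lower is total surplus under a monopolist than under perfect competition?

Perfect competition: P = MC = 141, so 200 − Q = 141 and Q = 59.
CS = ½·(200 − 141)·59 = 1740.5; PS = (141 − 141)·59 = 0; TS = 1740.5.
A monopolist chooses Q where MR = MC. MR = 200 − 2Q; setting this equal to 141 gives Q = 29.5 and P = 170.5.
CS = ½·(200 − 170.5)·29.5 = 435.125; PS = (170.5 − 141)·29.5 = 870.25; TS = 1305.375.
Change in total surplus: 1305.375 − 1740.5 = −435.125.

TS falls by 435.125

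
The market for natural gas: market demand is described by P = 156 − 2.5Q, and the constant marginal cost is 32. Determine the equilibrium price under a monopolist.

A monopolist chooses Q where MR = MC. MR = 156 − 5Q; setting this equal to 32 gives Q = 24.8 and P = 94.

P = 94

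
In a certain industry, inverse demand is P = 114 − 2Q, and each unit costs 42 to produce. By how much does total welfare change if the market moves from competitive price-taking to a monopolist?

Total welfare falls by 324

Under competition P = MC = 42, so Q = (114 − 42)/2 = 36.
CS = ½·(114 − 42)·36 = 1296; PS = (42 − 42)·36 = 0; TS = 1296.
The monopolist equates marginal revenue to marginal cost: 114 − 4Q = 42, so Q = 18. From demand, P = 78.
CS = ½·(114 − 78)·18 = 324; PS = (78 − 42)·18 = 648; TS = 972.
Change in total welfare: 972 − 1296 = −324.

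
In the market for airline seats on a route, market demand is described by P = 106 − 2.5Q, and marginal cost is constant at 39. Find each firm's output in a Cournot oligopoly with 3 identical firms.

q_i = 6.7

In a 3-firm Cournot equilibrium, symmetry and the first-order condition give q = (106 − 39)/(10) = 6.7. So Q = 20.1 and P = 55.75.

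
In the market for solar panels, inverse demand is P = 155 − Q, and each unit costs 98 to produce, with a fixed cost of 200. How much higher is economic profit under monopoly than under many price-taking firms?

Competitive firms price at marginal cost: P = 98, giving Q = 57.
Profit = (98 − 98)·57 − 200 = −200.
A monopolist chooses Q where MR = MC. MR = 155 − 2Q; setting this equal to 98 gives Q = 28.5 and P = 126.5.
Profit = (126.5 − 98)·28.5 − 200 = 612.25.
Change in economic profit: 612.25 − −200 = 812.25.

π rises by 812.25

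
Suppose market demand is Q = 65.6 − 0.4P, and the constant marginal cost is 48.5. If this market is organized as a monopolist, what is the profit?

Inverting demand: P = 164 − 2.5Q.
Monopoly sets MR = MC: 164 − 5Q = 48.5 ⇒ Q = 23.1, P = 164 − 2.5·23.1 = 106.25.
Profit = (106.25 − 48.5)·23.1 = 1334.025.

Profit = 1334.025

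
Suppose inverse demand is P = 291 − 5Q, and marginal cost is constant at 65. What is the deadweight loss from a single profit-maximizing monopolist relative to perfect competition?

DWL = 1276.9

Perfect competition: P = MC = 65, so 291 − 5Q = 65 and Q = 45.2.
A monopolist chooses Q where MR = MC. MR = 291 − 10Q; setting this equal to 65 gives Q = 22.6 and P = 178.
DWL is the triangle between Q = 22.6 and Q = 45.2: ½·(45.2 − 22.6)·(178 − 65) = 1276.9.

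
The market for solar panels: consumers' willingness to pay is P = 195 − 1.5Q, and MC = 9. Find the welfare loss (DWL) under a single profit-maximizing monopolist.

DWL = 2883

Competitive firms price at marginal cost: P = 9, giving Q = 124.
A monopolist chooses Q where MR = MC. MR = 195 − 3Q; setting this equal to 9 gives Q = 62 and P = 102.
DWL is the triangle between Q = 62 and Q = 124: ½·(124 − 62)·(102 − 9) = 2883.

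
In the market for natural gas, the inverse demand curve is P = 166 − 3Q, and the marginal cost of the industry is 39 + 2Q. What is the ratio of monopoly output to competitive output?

A monopolist chooses Q where MR = MC. MR = 166 − 6Q; setting this equal to 39 + 2Q gives Q = 15.875 and P = 118.375.
Under competition P = MC: 166 − 3Q = 39 + 2Q ⇒ Q = 25.4, P = 89.8.
Ratio Q_m/Q_c = 15.875/25.4 = 0.625.

Q_m/Q_c = 0.625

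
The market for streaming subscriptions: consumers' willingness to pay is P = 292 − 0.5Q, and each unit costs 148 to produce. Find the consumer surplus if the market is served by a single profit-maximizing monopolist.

A monopolist chooses Q where MR = MC. MR = 292 − Q; setting this equal to 148 gives Q = 144 and P = 220.
CS = ½·(292 − 220)·144 = 5184.

CS = 5184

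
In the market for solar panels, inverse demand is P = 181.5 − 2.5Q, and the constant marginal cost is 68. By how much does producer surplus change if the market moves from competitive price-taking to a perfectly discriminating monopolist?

PS rises by 2576.45

Perfect competition: P = MC = 68, so 181.5 − 2.5Q = 68 and Q = 45.4.
PS = (68 − 68)·45.4 = 0.
Under first-degree price discrimination the firm charges each unit its demand price and produces up to where P = MC, i.e. Q = 45.4. Consumer surplus is zero; producer surplus equals total surplus.
PS = ½·(181.5 − 68)·45.4 = 2576.45.
Change in producer surplus: 2576.45 − 0 = 2576.45.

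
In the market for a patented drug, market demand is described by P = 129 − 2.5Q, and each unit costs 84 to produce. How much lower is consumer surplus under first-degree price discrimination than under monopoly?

Monopoly sets MR = MC: 129 − 5Q = 84 ⇒ Q = 9, P = 129 − 2.5·9 = 106.5.
CS = ½·(129 − 106.5)·9 = 101.25.
A perfectly discriminating monopolist sells every unit with P(Q) ≥ MC(Q), so output equals the competitive quantity Q = 18. Each buyer pays their reservation price, so CS = 0 and the firm captures all surplus.
CS = 0.
Change in consumer surplus: 0 − 101.25 = −101.25.

Consumer surplus falls by 101.25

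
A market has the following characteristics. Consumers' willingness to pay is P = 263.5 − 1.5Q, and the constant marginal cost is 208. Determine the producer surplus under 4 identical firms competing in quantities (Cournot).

Cournot with 4 identical firms: the symmetric best-response condition is 263.5 − 7.5q = 208. Each firm produces q = 7.4, total output Q = 29.6, price P = 219.1.
PS = (219.1 − 208)·29.6 = 328.56.

PS = 328.56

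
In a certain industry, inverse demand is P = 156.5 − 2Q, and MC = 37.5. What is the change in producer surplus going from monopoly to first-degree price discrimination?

Producer surplus rises by 1770.125

Monopoly sets MR = MC: 156.5 − 4Q = 37.5 ⇒ Q = 29.75, P = 156.5 − 2·29.75 = 97.
PS = (97 − 37.5)·29.75 = 1770.125.
A perfectly discriminating monopolist sells every unit with P(Q) ≥ MC(Q), so output equals the competitive quantity Q = 59.5. Each buyer pays their reservation price, so CS = 0 and the firm captures all surplus.
PS = ½·(156.5 − 37.5)·59.5 = 3540.25.
Change in producer surplus: 3540.25 − 1770.125 = 1770.125.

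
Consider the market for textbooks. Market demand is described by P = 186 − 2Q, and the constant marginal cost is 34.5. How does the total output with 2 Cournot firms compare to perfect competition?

With 2 symmetric Cournot firms, each firm's FOC gives 186 − 6q = 34.5, so q = 25.25, Q = 2·25.25 = 50.5, and P = 85.
Under competition P = MC = 34.5, so Q = (186 − 34.5)/2 = 75.75.

Cournot: Q = 50.5; Competition: Q = 75.75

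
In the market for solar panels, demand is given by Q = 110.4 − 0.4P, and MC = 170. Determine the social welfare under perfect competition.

TS = 2247.2

Inverting demand: P = 276 − 2.5Q.
Competitive firms price at marginal cost: P = 170, giving Q = 42.4.
CS = ½·(276 − 170)·42.4 = 2247.2; PS = (170 − 170)·42.4 = 0; TS = 2247.2.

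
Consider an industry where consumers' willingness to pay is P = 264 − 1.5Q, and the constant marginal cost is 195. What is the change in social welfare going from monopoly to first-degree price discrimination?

TS rises by 396.75

The monopolist equates marginal revenue to marginal cost: 264 − 3Q = 195, so Q = 23. From demand, P = 229.5.
CS = ½·(264 − 229.5)·23 = 396.75; PS = (229.5 − 195)·23 = 793.5; TS = 1190.25.
Under first-degree price discrimination the firm charges each unit its demand price and produces up to where P = MC, i.e. Q = 46. Consumer surplus is zero; producer surplus equals total surplus.
TS = 1587 (equal to competitive TS).
Change in social welfare: 1587 − 1190.25 = 396.75.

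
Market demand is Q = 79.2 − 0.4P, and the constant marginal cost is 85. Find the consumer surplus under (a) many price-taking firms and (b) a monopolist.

Competition: CS = 2553.8; Monopoly: CS = 638.45

Inverting demand: P = 198 − 2.5Q.
Perfect competition: P = MC = 85, so 198 − 2.5Q = 85 and Q = 45.2.
CS = ½·(198 − 85)·45.2 = 2553.8.
A monopolist chooses Q where MR = MC. MR = 198 − 5Q; setting this equal to 85 gives Q = 22.6 and P = 141.5.
CS = ½·(198 − 141.5)·22.6 = 638.45.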